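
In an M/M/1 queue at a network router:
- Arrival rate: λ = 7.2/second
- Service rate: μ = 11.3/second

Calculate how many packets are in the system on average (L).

ρ = λ/μ = 7.2/11.3 = 0.6372
For M/M/1: L = λ/(μ-λ)
L = 7.2/(11.3-7.2) = 7.2/4.10
L = 1.7561 packets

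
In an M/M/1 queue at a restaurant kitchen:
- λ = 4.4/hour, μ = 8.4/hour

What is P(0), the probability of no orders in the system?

ρ = λ/μ = 4.4/8.4 = 0.5238
P(0) = 1 - ρ = 1 - 0.5238 = 0.4762
The server is idle 47.62% of the time.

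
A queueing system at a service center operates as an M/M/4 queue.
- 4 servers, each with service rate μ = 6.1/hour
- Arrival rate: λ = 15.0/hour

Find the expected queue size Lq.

Traffic intensity: ρ = λ/(cμ) = 15.0/(4×6.1) = 0.6148
Since ρ = 0.6148 < 1, system is stable.
Offered load a = λ/μ = cρ = 15.0/6.1 = 2.4590
P₀ = [ Σₙ₌₀^3 aⁿ/n! + a^4/(4!(1-ρ)) ]⁻¹
Σ = a^0/0! + a^1/1! + a^2/2! + a^3/3! = 1.0000 + 2.4590 + 3.0234 + 2.4782 = 8.9606
a^4/(4!(1-ρ)) = 36.5633/(24 × 0.38525) = 3.9545
P₀ = 1/(8.9606 + 3.9545) = 0.07743
Lq = P₀·a^4·ρ / (4!(1-ρ)²) = 0.077429 × 36.5633 × 0.61475 / (24 × 0.14841) = 0.4886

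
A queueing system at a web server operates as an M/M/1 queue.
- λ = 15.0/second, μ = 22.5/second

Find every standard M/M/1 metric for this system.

Step 1: ρ = λ/μ = 15.0/22.5 = 0.6667
Step 2: L = λ/(μ-λ) = 15.0/7.50 = 2.0000
Step 3: Lq = λ²/(μ(μ-λ)) = 225.00/(22.5×7.50) = 1.3333
Step 4: W = 1/(μ-λ) = 1/7.50 = 0.13333
Step 5: Wq = λ/(μ(μ-λ)) = 15.0/(22.5×7.50) = 0.08889
Step 6: P(0) = 1-ρ = 0.3333
Verify: L = λW = 15.0×0.13333 = 2.0000 ✔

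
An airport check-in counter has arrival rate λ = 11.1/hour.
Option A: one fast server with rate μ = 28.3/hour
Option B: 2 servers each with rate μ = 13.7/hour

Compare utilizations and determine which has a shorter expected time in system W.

Option A: single server μ = 28.3 (M/M/1)
  ρ_A = 11.1/28.3 = 0.3922
  W_A = 1/(μ-λ) = 1/(28.3-11.1) = 1/17.20 = 0.05814

Option B: 2 servers μ = 13.7 (M/M/2)
  ρ_B = λ/(cμ) = 11.1/(2×13.7) = 0.4051
  Offered load a = λ/μ = cρ = 11.1/13.7 = 0.8102
  P₀ = [ Σₙ₌₀^1 aⁿ/n! + a^2/(2!(1-ρ)) ]⁻¹
  Σ = a^0/0! + a^1/1! = 1.0000 + 0.8102 = 1.8102
  a^2/(2!(1-ρ)) = 0.65645/(2 × 0.59489) = 0.5517
  P₀ = 1/(1.8102 + 0.5517) = 0.4234
  Lq = P₀·a^2·ρ / (2!(1-ρ)²) = 0.4234 × 0.6565 × 0.4051 / (2 × 0.3539) = 0.1591
  Wq_B = Lq/λ = 0.1591/11.1 = 0.01433
  W_B = Wq_B + 1/μ = 0.01433 + 0.07299 = 0.08732

Since W_A = 0.05814 < W_B = 0.08732, Option A (single fast server) has the shorter time in system.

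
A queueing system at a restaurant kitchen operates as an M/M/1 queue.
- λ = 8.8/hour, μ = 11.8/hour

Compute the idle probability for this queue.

ρ = λ/μ = 8.8/11.8 = 0.7458
P(0) = 1 - ρ = 1 - 0.7458 = 0.2542
The server is idle 25.42% of the time.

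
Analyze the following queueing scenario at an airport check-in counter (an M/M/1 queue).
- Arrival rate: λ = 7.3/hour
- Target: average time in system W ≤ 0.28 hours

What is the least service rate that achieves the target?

For M/M/1: W = 1/(μ-λ)
Need W ≤ 0.28, so 1/(μ-λ) ≤ 0.28
μ - λ ≥ 1/0.28 = 3.5714
μ ≥ 7.3 + 3.5714 = 10.8714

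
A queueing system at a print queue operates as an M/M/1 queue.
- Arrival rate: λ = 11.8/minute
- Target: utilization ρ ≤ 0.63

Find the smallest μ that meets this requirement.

ρ = λ/μ, so μ = λ/ρ
μ ≥ 11.8/0.63 = 18.7302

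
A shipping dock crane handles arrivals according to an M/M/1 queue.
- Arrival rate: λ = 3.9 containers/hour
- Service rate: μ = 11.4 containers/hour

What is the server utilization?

Server utilization: ρ = λ/μ
ρ = 3.9/11.4 = 0.3421
The server is busy 34.21% of the time.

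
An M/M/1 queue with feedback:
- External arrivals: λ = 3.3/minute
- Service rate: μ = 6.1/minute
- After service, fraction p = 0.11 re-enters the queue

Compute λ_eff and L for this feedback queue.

Effective arrival rate: λ_eff = λ/(1-p) = 3.3/(1-0.11) = 3.3/0.89 = 3.7079
ρ = λ_eff/μ = 3.7079/6.1 = 0.60785
L = ρ/(1-ρ) = 0.60785/(1-0.60785) = 1.5500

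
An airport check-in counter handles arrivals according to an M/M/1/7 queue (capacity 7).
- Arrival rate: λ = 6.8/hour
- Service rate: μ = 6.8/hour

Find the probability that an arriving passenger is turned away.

ρ = λ/μ = 6.8/6.8 = 1 exactly.
With ρ = 1 the usual (1-ρ)/(1-ρ^(K+1)) form is 0/0; instead every state 0..K is equally likely.
P₀ = 1/(K+1) = 1/8 = 0.1250
P_K = P₀×ρ^K = P₀ = 0.1250
Blocking probability = 12.50%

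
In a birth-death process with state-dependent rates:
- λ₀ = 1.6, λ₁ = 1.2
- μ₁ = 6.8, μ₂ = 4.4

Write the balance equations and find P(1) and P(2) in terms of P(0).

Balance equations:
State 0: λ₀P₀ = μ₁P₁ → P₁ = (λ₀/μ₁)P₀ = (1.6/6.8)P₀ = 0.2353P₀
State 1: P₂ = (λ₀λ₁)/(μ₁μ₂)P₀ = (1.6×1.2)/(6.8×4.4)P₀ = 0.06417P₀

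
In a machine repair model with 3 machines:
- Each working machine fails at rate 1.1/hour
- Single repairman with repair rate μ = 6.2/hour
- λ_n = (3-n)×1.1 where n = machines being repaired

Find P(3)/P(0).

P(3)/P(0) = ∏_{i=0}^{3-1} λ_i/μ_{i+1}
= (3-0)×1.1/6.2 × (3-1)×1.1/6.2 × (3-2)×1.1/6.2
= 0.03351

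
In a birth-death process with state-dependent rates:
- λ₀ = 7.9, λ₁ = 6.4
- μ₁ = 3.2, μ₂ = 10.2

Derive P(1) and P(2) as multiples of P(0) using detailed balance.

Balance equations:
State 0: λ₀P₀ = μ₁P₁ → P₁ = (λ₀/μ₁)P₀ = (7.9/3.2)P₀ = 2.4688P₀
State 1: P₂ = (λ₀λ₁)/(μ₁μ₂)P₀ = (7.9×6.4)/(3.2×10.2)P₀ = 1.5490P₀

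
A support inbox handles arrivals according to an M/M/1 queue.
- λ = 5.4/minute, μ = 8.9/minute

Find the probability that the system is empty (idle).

ρ = λ/μ = 5.4/8.9 = 0.6067
P(0) = 1 - ρ = 1 - 0.6067 = 0.3933
The server is idle 39.33% of the time.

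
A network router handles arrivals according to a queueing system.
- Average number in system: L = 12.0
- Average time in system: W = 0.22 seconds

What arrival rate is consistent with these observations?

Little's Law: L = λW, so λ = L/W
λ = 12.0/0.22 = 54.5455 packets/second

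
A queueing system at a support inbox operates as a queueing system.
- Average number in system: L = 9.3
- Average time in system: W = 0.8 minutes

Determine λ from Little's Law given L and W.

Little's Law: L = λW, so λ = L/W
λ = 9.3/0.8 = 11.6250 emails/minute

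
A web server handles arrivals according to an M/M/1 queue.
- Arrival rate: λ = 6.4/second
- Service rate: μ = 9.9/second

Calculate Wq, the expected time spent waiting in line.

First, compute utilization: ρ = λ/μ = 6.4/9.9 = 0.6465
For M/M/1: Wq = λ/(μ(μ-λ))
Wq = 6.4/(9.9 × (9.9-6.4))
Wq = 6.4/(9.9 × 3.50)
Wq = 0.1847 seconds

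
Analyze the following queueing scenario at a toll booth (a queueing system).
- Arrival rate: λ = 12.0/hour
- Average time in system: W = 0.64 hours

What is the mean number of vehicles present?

Little's Law: L = λW
L = 12.0 × 0.64 = 7.6800 vehicles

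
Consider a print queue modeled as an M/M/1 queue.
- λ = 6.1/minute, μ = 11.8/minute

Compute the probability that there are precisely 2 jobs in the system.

ρ = λ/μ = 6.1/11.8 = 0.5169
P(n) = (1-ρ)ρⁿ
P(2) = (1-0.5169) × 0.5169^2
P(2) = 0.4831 × 0.2672
P(2) = 0.1291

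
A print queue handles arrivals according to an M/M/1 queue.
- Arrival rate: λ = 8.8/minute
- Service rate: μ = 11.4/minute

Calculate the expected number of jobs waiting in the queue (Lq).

ρ = λ/μ = 8.8/11.4 = 0.7719
For M/M/1: Lq = λ²/(μ(μ-λ))
Lq = 77.44/(11.4 × 2.60)
Lq = 2.6127 jobs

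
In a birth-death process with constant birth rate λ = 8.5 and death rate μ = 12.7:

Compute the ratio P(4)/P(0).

For constant rates: P(n)/P(0) = (λ/μ)^n
P(4)/P(0) = (8.5/12.7)^4 = 0.6693^4 = 0.2007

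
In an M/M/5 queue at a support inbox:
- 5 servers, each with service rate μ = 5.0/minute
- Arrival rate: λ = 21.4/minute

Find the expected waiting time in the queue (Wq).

Traffic intensity: ρ = λ/(cμ) = 21.4/(5×5.0) = 0.8560
Since ρ = 0.8560 < 1, system is stable.
Offered load a = λ/μ = cρ = 21.4/5.0 = 4.2800
P₀ = [ Σₙ₌₀^4 aⁿ/n! + a^5/(5!(1-ρ)) ]⁻¹
Σ = a^0/0! + a^1/1! + a^2/2! + a^3/3! + a^4/4! = 1.0000 + 4.2800 + 9.1592 + 13.0671 + 13.9818 = 41.4881
a^5/(5!(1-ρ)) = 1436.2130/(120 × 0.1440) = 83.1142
P₀ = 1/(41.4881 + 83.1142) = 0.008026
Lq = P₀·a^5·ρ / (5!(1-ρ)²) = 0.00802553 × 1436.2130 × 0.856000 / (120 × 0.0207360) = 3.9652
Wq = Lq/λ = 3.9652/21.4 = 0.1853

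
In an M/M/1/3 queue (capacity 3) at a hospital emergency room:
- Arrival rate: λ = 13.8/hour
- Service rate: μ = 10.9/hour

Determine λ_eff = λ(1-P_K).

ρ = λ/μ = 13.8/10.9 = 1.26606
P₀ = (1-ρ)/(1-ρ^(K+1)) = (1-1.26606)/(1-1.26606^4) = -0.26606/-1.5693 = 0.1695
P_K = P₀×ρ^K = 0.16954 × 1.26606^3 = 0.16954 × 2.0294 = 0.3441
λ_eff = λ(1-P_K) = 13.8 × (1 - 0.34406) = 13.8 × 0.65594 = 9.0520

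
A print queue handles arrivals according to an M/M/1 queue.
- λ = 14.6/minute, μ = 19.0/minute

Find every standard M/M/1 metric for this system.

Step 1: ρ = λ/μ = 14.6/19.0 = 0.7684
Step 2: L = λ/(μ-λ) = 14.6/4.40 = 3.3182
Step 3: Lq = λ²/(μ(μ-λ)) = 213.16/(19.0×4.40) = 2.5498
Step 4: W = 1/(μ-λ) = 1/4.40 = 0.227273
Step 5: Wq = λ/(μ(μ-λ)) = 14.6/(19.0×4.40) = 0.1746
Step 6: P(0) = 1-ρ = 0.2316
Verify: L = λW = 14.6×0.227273 = 3.3182 ✔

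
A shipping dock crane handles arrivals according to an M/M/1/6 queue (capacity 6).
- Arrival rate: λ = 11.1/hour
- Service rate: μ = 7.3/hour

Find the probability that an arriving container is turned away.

ρ = λ/μ = 11.1/7.3 = 1.52055
P₀ = (1-ρ)/(1-ρ^(K+1)) = (1-1.52055)/(1-1.52055^7) = -0.5206/-17.7934 = 0.02926
P_K = P₀×ρ^K = 0.02926 × 1.52055^6 = 0.02926 × 12.3596 = 0.3616
Blocking probability = 36.16%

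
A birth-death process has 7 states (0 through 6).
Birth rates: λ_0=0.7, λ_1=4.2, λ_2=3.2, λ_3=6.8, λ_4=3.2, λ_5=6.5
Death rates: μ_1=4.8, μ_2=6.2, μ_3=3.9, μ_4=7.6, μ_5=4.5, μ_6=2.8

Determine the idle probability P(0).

Ratios P(n)/P(0) = (λ₀···λₙ₋₁)/(μ₁···μₙ):
P(1)/P(0) = (0.7)/(4.8) = 0.1458
P(2)/P(0) = (0.7×4.2)/(4.8×6.2) = 0.09879
P(3)/P(0) = (0.7×4.2×3.2)/(4.8×6.2×3.9) = 0.08106
P(4)/P(0) = (0.7×4.2×3.2×6.8)/(4.8×6.2×3.9×7.6) = 0.07253
P(5)/P(0) = (0.7×4.2×3.2×6.8×3.2)/(4.8×6.2×3.9×7.6×4.5) = 0.05157
P(6)/P(0) = (0.7×4.2×3.2×6.8×3.2×6.5)/(4.8×6.2×3.9×7.6×4.5×2.8) = 0.1197

Normalization: ∑ P(n) = 1
P(0) × (1.0000 + 0.1458 + 0.09879 + 0.08106 + 0.07253 + 0.05157 + 0.1197) = 1
P(0) × 1.5695 = 1
P(0) = 1/1.5695 = 0.6371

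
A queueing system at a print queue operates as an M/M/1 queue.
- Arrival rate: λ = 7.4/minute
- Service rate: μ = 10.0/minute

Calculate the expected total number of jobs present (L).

ρ = λ/μ = 7.4/10.0 = 0.7400
For M/M/1: L = λ/(μ-λ)
L = 7.4/(10.0-7.4) = 7.4/2.60
L = 2.8462 jobs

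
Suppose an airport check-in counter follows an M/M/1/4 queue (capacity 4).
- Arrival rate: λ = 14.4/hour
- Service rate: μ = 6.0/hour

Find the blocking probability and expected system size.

ρ = λ/μ = 14.4/6.0 = 2.4000
P₀ = (1-ρ)/(1-ρ^(K+1)) = (1-2.4000)/(1-2.4000^5) = -1.4000/-78.6262 = 0.01781
P_K = P₀×ρ^K = 0.017806 × 2.4000^4 = 0.017806 × 33.1776 = 0.5908
Blocking probability P_4 = 0.5908 (59.08%)
L = ρ[1 - (K+1)ρ^K + Kρ^(K+1)] / [(1-ρ)(1-ρ^(K+1))]
L = 2.4000 × (1 - 5×33.1776 + 4×79.6262) / ((1 - 2.4000) × (1 - 79.6262)) = 3.3493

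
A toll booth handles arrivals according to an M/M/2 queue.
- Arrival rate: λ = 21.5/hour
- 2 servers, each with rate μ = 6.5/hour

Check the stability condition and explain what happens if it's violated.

Stability requires ρ = λ/(cμ) < 1
ρ = 21.5/(2 × 6.5) = 21.5/13.00 = 1.6538
Since 1.6538 ≥ 1, the system is UNSTABLE.
Need c > λ/μ = 21.5/6.5 = 3.31.
Minimum servers needed: c = 4.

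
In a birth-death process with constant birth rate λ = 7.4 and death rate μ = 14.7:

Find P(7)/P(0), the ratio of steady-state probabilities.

For constant rates: P(n)/P(0) = (λ/μ)^n
P(7)/P(0) = (7.4/14.7)^7 = 0.5034^7 = 0.008192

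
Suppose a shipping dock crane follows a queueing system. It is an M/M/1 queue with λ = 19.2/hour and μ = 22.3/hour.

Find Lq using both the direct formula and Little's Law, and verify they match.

Method 1 (direct): Lq = λ²/(μ(μ-λ)) = 368.64/(22.3 × 3.10) = 5.3326

Method 2 (Little's Law):
W = 1/(μ-λ) = 1/3.10 = 0.32258
Wq = W - 1/μ = 0.32258 - 0.044843 = 0.27774
Lq = λWq = 19.2 × 0.27774 = 5.3326 ✔ (matches Method 1)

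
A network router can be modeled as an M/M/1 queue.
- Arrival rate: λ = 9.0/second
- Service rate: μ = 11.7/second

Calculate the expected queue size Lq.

ρ = λ/μ = 9.0/11.7 = 0.7692
For M/M/1: Lq = λ²/(μ(μ-λ))
Lq = 81.00/(11.7 × 2.70)
Lq = 2.5641 packets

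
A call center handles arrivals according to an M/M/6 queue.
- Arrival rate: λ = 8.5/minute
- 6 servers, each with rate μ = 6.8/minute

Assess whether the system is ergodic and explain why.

Stability requires ρ = λ/(cμ) < 1
ρ = 8.5/(6 × 6.8) = 8.5/40.80 = 0.2083
Since 0.2083 < 1, the system is STABLE.
The servers are busy 20.83% of the time.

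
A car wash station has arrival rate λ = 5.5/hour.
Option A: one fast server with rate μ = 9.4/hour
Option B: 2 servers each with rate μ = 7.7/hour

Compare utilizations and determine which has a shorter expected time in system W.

Option A: single server μ = 9.4 (M/M/1)
  ρ_A = 5.5/9.4 = 0.5851
  W_A = 1/(μ-λ) = 1/(9.4-5.5) = 1/3.90 = 0.2564

Option B: 2 servers μ = 7.7 (M/M/2)
  ρ_B = λ/(cμ) = 5.5/(2×7.7) = 0.3571
  Offered load a = λ/μ = cρ = 5.5/7.7 = 0.7143
  P₀ = [ Σₙ₌₀^1 aⁿ/n! + a^2/(2!(1-ρ)) ]⁻¹
  Σ = a^0/0! + a^1/1! = 1.0000 + 0.7143 = 1.7143
  a^2/(2!(1-ρ)) = 0.5102/(2 × 0.6429) = 0.3968
  P₀ = 1/(1.7143 + 0.3968) = 0.4737
  Lq = P₀·a^2·ρ / (2!(1-ρ)²) = 0.4737 × 0.5102 × 0.3571 / (2 × 0.4133) = 0.1044
  Wq_B = Lq/λ = 0.10443/5.5 = 0.01899
  W_B = Wq_B + 1/μ = 0.01899 + 0.1299 = 0.1489

Since W_B = 0.1489 < W_A = 0.2564, Option B (multiple servers) has the shorter time in system.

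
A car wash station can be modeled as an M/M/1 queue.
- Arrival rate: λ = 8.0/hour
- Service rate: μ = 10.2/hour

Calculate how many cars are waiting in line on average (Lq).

ρ = λ/μ = 8.0/10.2 = 0.7843
For M/M/1: Lq = λ²/(μ(μ-λ))
Lq = 64.00/(10.2 × 2.20)
Lq = 2.8520 cars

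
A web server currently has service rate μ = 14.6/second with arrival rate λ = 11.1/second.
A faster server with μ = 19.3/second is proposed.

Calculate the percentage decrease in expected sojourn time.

System 1: ρ₁ = 11.1/14.6 = 0.7603, W₁ = 1/(14.6-11.1) = 0.28571
System 2: ρ₂ = 11.1/19.3 = 0.5751, W₂ = 1/(19.3-11.1) = 0.12195
Improvement: (W₁-W₂)/W₁ = (0.28571-0.12195)/0.28571 = 57.32%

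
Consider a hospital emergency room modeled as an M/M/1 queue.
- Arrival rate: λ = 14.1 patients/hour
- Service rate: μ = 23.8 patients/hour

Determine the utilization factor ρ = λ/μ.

Server utilization: ρ = λ/μ
ρ = 14.1/23.8 = 0.5924
The server is busy 59.24% of the time.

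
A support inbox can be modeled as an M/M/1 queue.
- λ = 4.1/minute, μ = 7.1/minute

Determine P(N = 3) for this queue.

ρ = λ/μ = 4.1/7.1 = 0.5775
P(n) = (1-ρ)ρⁿ
P(3) = (1-0.5775) × 0.5775^3
P(3) = 0.4225 × 0.1926
P(3) = 0.08137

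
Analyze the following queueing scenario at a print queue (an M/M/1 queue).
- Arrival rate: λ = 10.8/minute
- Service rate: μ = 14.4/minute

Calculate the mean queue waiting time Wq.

First, compute utilization: ρ = λ/μ = 10.8/14.4 = 0.7500
For M/M/1: Wq = λ/(μ(μ-λ))
Wq = 10.8/(14.4 × (14.4-10.8))
Wq = 10.8/(14.4 × 3.60)
Wq = 0.2083 minutes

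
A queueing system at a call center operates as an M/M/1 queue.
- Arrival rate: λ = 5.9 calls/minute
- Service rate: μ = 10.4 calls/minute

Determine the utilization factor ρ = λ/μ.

Server utilization: ρ = λ/μ
ρ = 5.9/10.4 = 0.5673
The server is busy 56.73% of the time.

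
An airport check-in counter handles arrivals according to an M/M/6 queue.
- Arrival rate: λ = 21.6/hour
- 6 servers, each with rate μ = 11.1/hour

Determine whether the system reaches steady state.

Stability requires ρ = λ/(cμ) < 1
ρ = 21.6/(6 × 11.1) = 21.6/66.60 = 0.3243
Since 0.3243 < 1, the system is STABLE.
The servers are busy 32.43% of the time.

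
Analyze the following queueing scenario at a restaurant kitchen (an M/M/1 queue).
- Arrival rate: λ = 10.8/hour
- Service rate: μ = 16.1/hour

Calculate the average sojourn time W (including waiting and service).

First, compute utilization: ρ = λ/μ = 10.8/16.1 = 0.6708
For M/M/1: W = 1/(μ-λ)
W = 1/(16.1-10.8) = 1/5.30
W = 0.1887 hours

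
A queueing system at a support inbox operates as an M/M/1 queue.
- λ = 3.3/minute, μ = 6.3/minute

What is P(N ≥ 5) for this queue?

ρ = λ/μ = 3.3/6.3 = 0.5238
P(N ≥ n) = ρⁿ
P(N ≥ 5) = 0.5238^5
P(N ≥ 5) = 0.03943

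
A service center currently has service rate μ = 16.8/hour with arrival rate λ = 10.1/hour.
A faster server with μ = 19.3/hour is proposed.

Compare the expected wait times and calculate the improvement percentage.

System 1: ρ₁ = 10.1/16.8 = 0.6012, W₁ = 1/(16.8-10.1) = 0.14925
System 2: ρ₂ = 10.1/19.3 = 0.5233, W₂ = 1/(19.3-10.1) = 0.10870
Improvement: (W₁-W₂)/W₁ = (0.14925-0.10870)/0.14925 = 27.17%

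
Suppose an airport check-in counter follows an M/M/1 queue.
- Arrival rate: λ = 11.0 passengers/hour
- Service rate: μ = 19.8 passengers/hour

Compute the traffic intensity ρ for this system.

Server utilization: ρ = λ/μ
ρ = 11.0/19.8 = 0.5556
The server is busy 55.56% of the time.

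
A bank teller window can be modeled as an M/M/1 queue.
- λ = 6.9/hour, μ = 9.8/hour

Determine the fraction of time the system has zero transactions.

ρ = λ/μ = 6.9/9.8 = 0.7041
P(0) = 1 - ρ = 1 - 0.7041 = 0.2959
The server is idle 29.59% of the time.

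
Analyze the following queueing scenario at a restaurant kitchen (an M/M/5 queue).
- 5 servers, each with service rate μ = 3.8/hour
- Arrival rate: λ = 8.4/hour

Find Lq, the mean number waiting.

Traffic intensity: ρ = λ/(cμ) = 8.4/(5×3.8) = 0.4421
Since ρ = 0.4421 < 1, system is stable.
Offered load a = λ/μ = cρ = 8.4/3.8 = 2.2105
P₀ = [ Σₙ₌₀^4 aⁿ/n! + a^5/(5!(1-ρ)) ]⁻¹
Σ = a^0/0! + a^1/1! + a^2/2! + a^3/3! + a^4/4! = 1.0000 + 2.2105 + 2.4432 + 1.8003 + 0.9949 = 8.4489
a^5/(5!(1-ρ)) = 52.7811/(120 × 0.5579) = 0.7884
P₀ = 1/(8.4489 + 0.7884) = 0.1083
Lq = P₀·a^5·ρ / (5!(1-ρ)²) = 0.10826 × 52.7811 × 0.44211 / (120 × 0.31125) = 0.06764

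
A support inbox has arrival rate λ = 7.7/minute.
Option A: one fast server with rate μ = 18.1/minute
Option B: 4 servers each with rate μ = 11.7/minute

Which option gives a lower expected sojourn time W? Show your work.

Option A: single server μ = 18.1 (M/M/1)
  ρ_A = 7.7/18.1 = 0.4254
  W_A = 1/(μ-λ) = 1/(18.1-7.7) = 1/10.40 = 0.09615

Option B: 4 servers μ = 11.7 (M/M/4)
  ρ_B = λ/(cμ) = 7.7/(4×11.7) = 0.1645
  Offered load a = λ/μ = cρ = 7.7/11.7 = 0.6581
  P₀ = [ Σₙ₌₀^3 aⁿ/n! + a^4/(4!(1-ρ)) ]⁻¹
  Σ = a^0/0! + a^1/1! + a^2/2! + a^3/3! = 1.0000 + 0.6581 + 0.2166 + 0.04751 = 1.9222
  a^4/(4!(1-ρ)) = 0.1876/(24 × 0.8355) = 0.009356
  P₀ = 1/(1.9222 + 0.009356) = 0.5177
  Lq = P₀·a^4·ρ / (4!(1-ρ)²) = 0.517721 × 0.187594 × 0.164530 / (24 × 0.698010) = 0.0009539
  Wq_B = Lq/λ = 0.0009539/7.7 = 0.0001239
  W_B = Wq_B + 1/μ = 0.0001239 + 0.08547 = 0.08559

Since W_B = 0.08559 < W_A = 0.09615, Option B (multiple servers) has the shorter time in system.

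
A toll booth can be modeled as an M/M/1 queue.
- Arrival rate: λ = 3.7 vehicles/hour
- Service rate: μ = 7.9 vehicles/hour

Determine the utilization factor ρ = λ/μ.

Server utilization: ρ = λ/μ
ρ = 3.7/7.9 = 0.4684
The server is busy 46.84% of the time.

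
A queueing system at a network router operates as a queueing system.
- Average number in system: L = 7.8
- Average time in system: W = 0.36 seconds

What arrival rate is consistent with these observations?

Little's Law: L = λW, so λ = L/W
λ = 7.8/0.36 = 21.6667 packets/second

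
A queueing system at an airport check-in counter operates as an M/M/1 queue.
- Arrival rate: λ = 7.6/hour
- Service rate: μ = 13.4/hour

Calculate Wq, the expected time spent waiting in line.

First, compute utilization: ρ = λ/μ = 7.6/13.4 = 0.5672
For M/M/1: Wq = λ/(μ(μ-λ))
Wq = 7.6/(13.4 × (13.4-7.6))
Wq = 7.6/(13.4 × 5.80)
Wq = 0.09779 hours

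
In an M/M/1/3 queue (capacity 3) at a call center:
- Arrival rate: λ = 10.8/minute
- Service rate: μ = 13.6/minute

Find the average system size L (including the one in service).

ρ = λ/μ = 10.8/13.6 = 0.7941
P₀ = (1-ρ)/(1-ρ^(K+1)) = (1-0.7941)/(1-0.7941^4) = 0.2059/0.6024 = 0.3418
P_K = P₀×ρ^K = 0.3418 × 0.7941^3 = 0.3418 × 0.5008 = 0.1712
L = ρ[1 - (K+1)ρ^K + Kρ^(K+1)] / [(1-ρ)(1-ρ^(K+1))]
L = 0.7941 × (1 - 4×0.500755 + 3×0.397650) / ((1 - 0.7941) × (1 - 0.397650)) = 1.2161 calls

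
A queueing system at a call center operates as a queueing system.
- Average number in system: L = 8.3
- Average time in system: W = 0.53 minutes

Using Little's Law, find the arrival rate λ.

Little's Law: L = λW, so λ = L/W
λ = 8.3/0.53 = 15.6604 calls/minute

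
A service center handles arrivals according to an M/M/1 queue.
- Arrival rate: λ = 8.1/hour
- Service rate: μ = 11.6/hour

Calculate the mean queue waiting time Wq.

First, compute utilization: ρ = λ/μ = 8.1/11.6 = 0.6983
For M/M/1: Wq = λ/(μ(μ-λ))
Wq = 8.1/(11.6 × (11.6-8.1))
Wq = 8.1/(11.6 × 3.50)
Wq = 0.1995 hours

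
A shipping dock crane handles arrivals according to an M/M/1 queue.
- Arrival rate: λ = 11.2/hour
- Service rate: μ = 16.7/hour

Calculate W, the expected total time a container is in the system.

First, compute utilization: ρ = λ/μ = 11.2/16.7 = 0.6707
For M/M/1: W = 1/(μ-λ)
W = 1/(16.7-11.2) = 1/5.50
W = 0.1818 hours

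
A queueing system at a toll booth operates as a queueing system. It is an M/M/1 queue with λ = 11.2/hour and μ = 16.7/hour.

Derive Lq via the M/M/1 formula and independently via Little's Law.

Method 1 (direct): Lq = λ²/(μ(μ-λ)) = 125.44/(16.7 × 5.50) = 1.3657

Method 2 (Little's Law):
W = 1/(μ-λ) = 1/5.50 = 0.18182
Wq = W - 1/μ = 0.18182 - 0.059880 = 0.12194
Lq = λWq = 11.2 × 0.12194 = 1.3657 ✔ (matches Method 1)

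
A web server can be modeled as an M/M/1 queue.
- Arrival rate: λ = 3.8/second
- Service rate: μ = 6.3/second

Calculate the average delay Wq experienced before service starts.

First, compute utilization: ρ = λ/μ = 3.8/6.3 = 0.6032
For M/M/1: Wq = λ/(μ(μ-λ))
Wq = 3.8/(6.3 × (6.3-3.8))
Wq = 3.8/(6.3 × 2.50)
Wq = 0.2413 seconds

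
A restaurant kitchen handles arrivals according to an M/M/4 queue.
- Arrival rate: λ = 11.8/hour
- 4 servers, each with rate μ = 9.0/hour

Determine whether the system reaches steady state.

Stability requires ρ = λ/(cμ) < 1
ρ = 11.8/(4 × 9.0) = 11.8/36.00 = 0.3278
Since 0.3278 < 1, the system is STABLE.
The servers are busy 32.78% of the time.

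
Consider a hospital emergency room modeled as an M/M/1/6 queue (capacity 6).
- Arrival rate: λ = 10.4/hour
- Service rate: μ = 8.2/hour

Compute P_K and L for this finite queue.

ρ = λ/μ = 10.4/8.2 = 1.2683
P₀ = (1-ρ)/(1-ρ^(K+1)) = (1-1.2683)/(1-1.2683^7) = -0.2683/-4.2790 = 0.06270
P_K = P₀×ρ^K = 0.06270 × 1.2683^6 = 0.06270 × 4.1623 = 0.2610
Blocking probability P_6 = 0.2610 (26.10%)
L = ρ[1 - (K+1)ρ^K + Kρ^(K+1)] / [(1-ρ)(1-ρ^(K+1))]
L = 1.2683 × (1 - 7×4.16229 + 6×5.27903) / ((1 - 1.2683) × (1 - 5.27903)) = 3.9087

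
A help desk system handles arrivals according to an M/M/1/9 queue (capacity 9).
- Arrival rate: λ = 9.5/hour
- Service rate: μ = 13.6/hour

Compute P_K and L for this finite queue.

ρ = λ/μ = 9.5/13.6 = 0.69853
P₀ = (1-ρ)/(1-ρ^(K+1)) = (1-0.69853)/(1-0.69853^10) = 0.30147/0.97234 = 0.3100
P_K = P₀×ρ^K = 0.3100 × 0.69853^9 = 0.3100 × 0.03960 = 0.01228
Blocking probability P_9 = 0.01228 (1.23%)
L = ρ[1 - (K+1)ρ^K + Kρ^(K+1)] / [(1-ρ)(1-ρ^(K+1))]
L = 0.69853 × (1 - 10×0.03960 + 9×0.02766) / ((1 - 0.69853) × (1 - 0.02766)) = 2.0326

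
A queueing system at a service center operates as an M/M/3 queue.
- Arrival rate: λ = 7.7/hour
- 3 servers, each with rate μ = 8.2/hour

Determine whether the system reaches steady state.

Stability requires ρ = λ/(cμ) < 1
ρ = 7.7/(3 × 8.2) = 7.7/24.60 = 0.3130
Since 0.3130 < 1, the system is STABLE.
The servers are busy 31.30% of the time.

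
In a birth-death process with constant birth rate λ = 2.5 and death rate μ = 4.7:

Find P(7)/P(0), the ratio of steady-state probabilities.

For constant rates: P(n)/P(0) = (λ/μ)^n
P(7)/P(0) = (2.5/4.7)^7 = 0.5319^7 = 0.01205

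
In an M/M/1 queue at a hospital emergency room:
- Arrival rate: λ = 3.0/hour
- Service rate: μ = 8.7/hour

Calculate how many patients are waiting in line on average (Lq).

ρ = λ/μ = 3.0/8.7 = 0.3448
For M/M/1: Lq = λ²/(μ(μ-λ))
Lq = 9.00/(8.7 × 5.70)
Lq = 0.1815 patients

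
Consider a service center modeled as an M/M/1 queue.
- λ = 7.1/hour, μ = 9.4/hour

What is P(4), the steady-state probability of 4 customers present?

ρ = λ/μ = 7.1/9.4 = 0.7553
P(n) = (1-ρ)ρⁿ
P(4) = (1-0.7553) × 0.7553^4
P(4) = 0.24470 × 0.32545
P(4) = 0.07964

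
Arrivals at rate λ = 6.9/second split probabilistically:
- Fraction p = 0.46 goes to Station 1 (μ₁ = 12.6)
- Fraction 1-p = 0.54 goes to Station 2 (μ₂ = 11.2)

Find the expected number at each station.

Effective rates: λ₁ = 6.9×0.46 = 3.174, λ₂ = 6.9×0.54 = 3.726
Station 1: ρ₁ = 3.174/12.6 = 0.2519, L₁ = ρ₁/(1-ρ₁) = 0.2519/(1-0.2519) = 0.3367
Station 2: ρ₂ = 3.726/11.2 = 0.33268, L₂ = ρ₂/(1-ρ₂) = 0.33268/(1-0.33268) = 0.4985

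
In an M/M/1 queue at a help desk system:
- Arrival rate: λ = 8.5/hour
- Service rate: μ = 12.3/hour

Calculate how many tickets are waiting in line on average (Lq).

ρ = λ/μ = 8.5/12.3 = 0.6911
For M/M/1: Lq = λ²/(μ(μ-λ))
Lq = 72.25/(12.3 × 3.80)
Lq = 1.5458 tickets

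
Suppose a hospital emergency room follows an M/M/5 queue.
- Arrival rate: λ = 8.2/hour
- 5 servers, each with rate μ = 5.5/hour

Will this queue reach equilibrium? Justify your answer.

Stability requires ρ = λ/(cμ) < 1
ρ = 8.2/(5 × 5.5) = 8.2/27.50 = 0.2982
Since 0.2982 < 1, the system is STABLE.
The servers are busy 29.82% of the time.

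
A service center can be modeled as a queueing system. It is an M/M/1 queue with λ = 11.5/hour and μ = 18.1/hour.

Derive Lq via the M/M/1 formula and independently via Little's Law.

Method 1 (direct): Lq = λ²/(μ(μ-λ)) = 132.25/(18.1 × 6.60) = 1.1071

Method 2 (Little's Law):
W = 1/(μ-λ) = 1/6.60 = 0.15152
Wq = W - 1/μ = 0.15152 - 0.055249 = 0.09627
Lq = λWq = 11.5 × 0.09627 = 1.1071 ✔ (matches Method 1)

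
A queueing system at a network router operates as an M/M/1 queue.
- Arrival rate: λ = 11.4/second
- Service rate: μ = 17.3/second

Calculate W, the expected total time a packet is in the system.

First, compute utilization: ρ = λ/μ = 11.4/17.3 = 0.6590
For M/M/1: W = 1/(μ-λ)
W = 1/(17.3-11.4) = 1/5.90
W = 0.1695 seconds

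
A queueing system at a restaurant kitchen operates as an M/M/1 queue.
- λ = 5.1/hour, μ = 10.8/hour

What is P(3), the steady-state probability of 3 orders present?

ρ = λ/μ = 5.1/10.8 = 0.47222
P(n) = (1-ρ)ρⁿ
P(3) = (1-0.47222) × 0.47222^3
P(3) = 0.5278 × 0.1053
P(3) = 0.05558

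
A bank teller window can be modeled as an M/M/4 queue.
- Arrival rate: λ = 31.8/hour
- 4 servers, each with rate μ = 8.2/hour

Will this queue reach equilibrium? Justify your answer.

Stability requires ρ = λ/(cμ) < 1
ρ = 31.8/(4 × 8.2) = 31.8/32.80 = 0.9695
Since 0.9695 < 1, the system is STABLE.
The servers are busy 96.95% of the time.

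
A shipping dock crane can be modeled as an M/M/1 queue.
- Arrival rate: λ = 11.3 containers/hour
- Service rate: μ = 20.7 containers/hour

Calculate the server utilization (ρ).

Server utilization: ρ = λ/μ
ρ = 11.3/20.7 = 0.5459
The server is busy 54.59% of the time.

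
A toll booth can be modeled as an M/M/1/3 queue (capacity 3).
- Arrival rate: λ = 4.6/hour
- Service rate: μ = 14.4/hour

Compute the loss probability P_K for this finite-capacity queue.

ρ = λ/μ = 4.6/14.4 = 0.31944
P₀ = (1-ρ)/(1-ρ^(K+1)) = (1-0.31944)/(1-0.31944^4) = 0.68056/0.98959 = 0.6877
P_K = P₀×ρ^K = 0.6877 × 0.31944^3 = 0.6877 × 0.03260 = 0.02242
Blocking probability = 2.24%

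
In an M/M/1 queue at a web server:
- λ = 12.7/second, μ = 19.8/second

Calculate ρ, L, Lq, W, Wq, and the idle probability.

Step 1: ρ = λ/μ = 12.7/19.8 = 0.6414
Step 2: L = λ/(μ-λ) = 12.7/7.10 = 1.7887
Step 3: Lq = λ²/(μ(μ-λ)) = 161.29/(19.8×7.10) = 1.1473
Step 4: W = 1/(μ-λ) = 1/7.10 = 0.140845
Step 5: Wq = λ/(μ(μ-λ)) = 12.7/(19.8×7.10) = 0.09034
Step 6: P(0) = 1-ρ = 0.3586
Verify: L = λW = 12.7×0.140845 = 1.7887 ✔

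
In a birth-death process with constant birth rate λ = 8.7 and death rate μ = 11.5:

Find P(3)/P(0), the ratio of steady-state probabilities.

For constant rates: P(n)/P(0) = (λ/μ)^n
P(3)/P(0) = (8.7/11.5)^3 = 0.75652^3 = 0.4330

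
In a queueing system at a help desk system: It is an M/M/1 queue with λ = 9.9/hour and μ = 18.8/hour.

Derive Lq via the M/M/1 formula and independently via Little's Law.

Method 1 (direct): Lq = λ²/(μ(μ-λ)) = 98.01/(18.8 × 8.90) = 0.5858

Method 2 (Little's Law):
W = 1/(μ-λ) = 1/8.90 = 0.11236
Wq = W - 1/μ = 0.11236 - 0.053191 = 0.05917
Lq = λWq = 9.9 × 0.05917 = 0.5858 ✔ (matches Method 1)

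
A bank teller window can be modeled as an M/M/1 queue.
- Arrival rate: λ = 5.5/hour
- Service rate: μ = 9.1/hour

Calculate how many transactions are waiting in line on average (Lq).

ρ = λ/μ = 5.5/9.1 = 0.6044
For M/M/1: Lq = λ²/(μ(μ-λ))
Lq = 30.25/(9.1 × 3.60)
Lq = 0.9234 transactions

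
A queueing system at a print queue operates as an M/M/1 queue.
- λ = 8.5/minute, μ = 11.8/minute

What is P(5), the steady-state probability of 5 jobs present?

ρ = λ/μ = 8.5/11.8 = 0.72034
P(n) = (1-ρ)ρⁿ
P(5) = (1-0.72034) × 0.72034^5
P(5) = 0.27966 × 0.19395
P(5) = 0.05424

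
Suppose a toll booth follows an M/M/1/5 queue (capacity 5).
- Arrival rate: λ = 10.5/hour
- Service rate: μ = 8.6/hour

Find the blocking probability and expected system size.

ρ = λ/μ = 10.5/8.6 = 1.22093
P₀ = (1-ρ)/(1-ρ^(K+1)) = (1-1.22093)/(1-1.22093^6) = -0.22093/-2.3124 = 0.09554
P_K = P₀×ρ^K = 0.09554 × 1.22093^5 = 0.09554 × 2.7130 = 0.2592
Blocking probability P_5 = 0.2592 (25.92%)
L = ρ[1 - (K+1)ρ^K + Kρ^(K+1)] / [(1-ρ)(1-ρ^(K+1))]
L = 1.22093 × (1 - 6×2.713025 + 5×3.312414) / ((1 - 1.22093) × (1 - 3.312414)) = 3.0684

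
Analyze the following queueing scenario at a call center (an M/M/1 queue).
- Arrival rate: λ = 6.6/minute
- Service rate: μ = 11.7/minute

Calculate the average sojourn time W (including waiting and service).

First, compute utilization: ρ = λ/μ = 6.6/11.7 = 0.5641
For M/M/1: W = 1/(μ-λ)
W = 1/(11.7-6.6) = 1/5.10
W = 0.1961 minutes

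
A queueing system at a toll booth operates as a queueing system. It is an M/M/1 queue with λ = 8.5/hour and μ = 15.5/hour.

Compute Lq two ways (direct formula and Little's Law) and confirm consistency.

Method 1 (direct): Lq = λ²/(μ(μ-λ)) = 72.25/(15.5 × 7.00) = 0.6659

Method 2 (Little's Law):
W = 1/(μ-λ) = 1/7.00 = 0.14286
Wq = W - 1/μ = 0.14286 - 0.064516 = 0.07834
Lq = λWq = 8.5 × 0.07834 = 0.6659 ✔ (matches Method 1)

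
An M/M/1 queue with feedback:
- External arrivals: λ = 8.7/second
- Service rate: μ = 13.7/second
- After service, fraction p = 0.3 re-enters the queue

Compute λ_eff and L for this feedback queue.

Effective arrival rate: λ_eff = λ/(1-p) = 8.7/(1-0.3) = 8.7/0.70 = 12.42857
ρ = λ_eff/μ = 12.42857/13.7 = 0.907195
L = ρ/(1-ρ) = 0.907195/(1-0.907195) = 9.7753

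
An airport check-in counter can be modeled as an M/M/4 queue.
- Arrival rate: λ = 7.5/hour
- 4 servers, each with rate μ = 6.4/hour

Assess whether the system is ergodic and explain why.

Stability requires ρ = λ/(cμ) < 1
ρ = 7.5/(4 × 6.4) = 7.5/25.60 = 0.2930
Since 0.2930 < 1, the system is STABLE.
The servers are busy 29.30% of the time.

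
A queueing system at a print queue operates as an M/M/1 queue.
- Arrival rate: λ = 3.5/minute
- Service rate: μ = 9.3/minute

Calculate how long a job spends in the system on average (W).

First, compute utilization: ρ = λ/μ = 3.5/9.3 = 0.3763
For M/M/1: W = 1/(μ-λ)
W = 1/(9.3-3.5) = 1/5.80
W = 0.1724 minutes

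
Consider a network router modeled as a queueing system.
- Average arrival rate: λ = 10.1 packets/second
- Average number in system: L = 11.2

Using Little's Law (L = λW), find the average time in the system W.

Little's Law: L = λW, so W = L/λ
W = 11.2/10.1 = 1.1089 seconds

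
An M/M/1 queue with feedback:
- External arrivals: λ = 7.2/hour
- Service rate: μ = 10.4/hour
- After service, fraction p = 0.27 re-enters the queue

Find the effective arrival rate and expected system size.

Effective arrival rate: λ_eff = λ/(1-p) = 7.2/(1-0.27) = 7.2/0.73 = 9.863014
ρ = λ_eff/μ = 9.863014/10.4 = 0.9483667
L = ρ/(1-ρ) = 0.9483667/(1-0.9483667) = 18.3673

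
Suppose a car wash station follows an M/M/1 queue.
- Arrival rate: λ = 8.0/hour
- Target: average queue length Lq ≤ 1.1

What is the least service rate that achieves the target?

For M/M/1: Lq = λ²/(μ(μ-λ))
Need Lq ≤ 1.1, i.e. μ(μ-λ) ≥ λ²/1.1
μ² - 8.0μ - 64.00/1.1 ≥ 0  →  μ² - 8.0μ - 58.18182 ≥ 0
Quadratic formula (positive root): μ = [λ + √(λ² + 4×58.18182)]/2
Discriminant: 64.00 + 4×58.18182 = 296.7273, √296.7273 = 17.2258
μ ≥ (8.0 + 17.2258)/2 = 12.6129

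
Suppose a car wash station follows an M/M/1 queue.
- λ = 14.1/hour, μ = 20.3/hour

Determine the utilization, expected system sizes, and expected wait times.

Step 1: ρ = λ/μ = 14.1/20.3 = 0.6946
Step 2: L = λ/(μ-λ) = 14.1/6.20 = 2.2742
Step 3: Lq = λ²/(μ(μ-λ)) = 198.81/(20.3×6.20) = 1.5796
Step 4: W = 1/(μ-λ) = 1/6.20 = 0.16129
Step 5: Wq = λ/(μ(μ-λ)) = 14.1/(20.3×6.20) = 0.1120
Step 6: P(0) = 1-ρ = 0.3054
Verify: L = λW = 14.1×0.16129 = 2.2742 ✔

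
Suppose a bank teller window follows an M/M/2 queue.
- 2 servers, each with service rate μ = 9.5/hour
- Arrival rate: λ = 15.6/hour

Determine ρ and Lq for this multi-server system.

Traffic intensity: ρ = λ/(cμ) = 15.6/(2×9.5) = 0.8211
Since ρ = 0.8211 < 1, system is stable.
Offered load a = λ/μ = cρ = 15.6/9.5 = 1.6421
P₀ = [ Σₙ₌₀^1 aⁿ/n! + a^2/(2!(1-ρ)) ]⁻¹
Σ = a^0/0! + a^1/1! = 1.0000 + 1.6421 = 2.6421
a^2/(2!(1-ρ)) = 2.69651/(2 × 0.178947) = 7.5344
P₀ = 1/(2.6421 + 7.5344) = 0.09827
Lq = P₀·a^2·ρ / (2!(1-ρ)²) = 0.098266 × 2.6965 × 0.82105 / (2 × 0.032022) = 3.3970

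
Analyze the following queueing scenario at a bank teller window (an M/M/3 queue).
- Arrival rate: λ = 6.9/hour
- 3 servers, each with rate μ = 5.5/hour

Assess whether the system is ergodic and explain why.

Stability requires ρ = λ/(cμ) < 1
ρ = 6.9/(3 × 5.5) = 6.9/16.50 = 0.4182
Since 0.4182 < 1, the system is STABLE.
The servers are busy 41.82% of the time.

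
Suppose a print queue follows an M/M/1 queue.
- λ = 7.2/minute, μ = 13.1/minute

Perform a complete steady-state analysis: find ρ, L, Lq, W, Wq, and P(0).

Step 1: ρ = λ/μ = 7.2/13.1 = 0.5496
Step 2: L = λ/(μ-λ) = 7.2/5.90 = 1.2203
Step 3: Lq = λ²/(μ(μ-λ)) = 51.84/(13.1×5.90) = 0.6707
Step 4: W = 1/(μ-λ) = 1/5.90 = 0.16949
Step 5: Wq = λ/(μ(μ-λ)) = 7.2/(13.1×5.90) = 0.09316
Step 6: P(0) = 1-ρ = 0.4504
Verify: L = λW = 7.2×0.16949 = 1.2203 ✔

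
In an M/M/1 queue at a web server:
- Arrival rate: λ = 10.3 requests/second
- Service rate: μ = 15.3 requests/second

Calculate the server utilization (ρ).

Server utilization: ρ = λ/μ
ρ = 10.3/15.3 = 0.6732
The server is busy 67.32% of the time.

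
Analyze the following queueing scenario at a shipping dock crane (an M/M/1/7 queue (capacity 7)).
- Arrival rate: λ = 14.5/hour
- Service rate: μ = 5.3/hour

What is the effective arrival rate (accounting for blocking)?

ρ = λ/μ = 14.5/5.3 = 2.73585
P₀ = (1-ρ)/(1-ρ^(K+1)) = (1-2.73585)/(1-2.73585^8) = -1.73585/-3137.6165 = 0.0005532
P_K = P₀×ρ^K = 0.00055324 × 2.73585^7 = 0.00055324 × 1147.2181 = 0.6347
λ_eff = λ(1-P_K) = 14.5 × (1 - 0.63468) = 14.5 × 0.36532 = 5.2971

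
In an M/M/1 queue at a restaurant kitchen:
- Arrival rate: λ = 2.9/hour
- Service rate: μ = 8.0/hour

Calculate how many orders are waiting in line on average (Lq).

ρ = λ/μ = 2.9/8.0 = 0.3625
For M/M/1: Lq = λ²/(μ(μ-λ))
Lq = 8.41/(8.0 × 5.10)
Lq = 0.2061 orders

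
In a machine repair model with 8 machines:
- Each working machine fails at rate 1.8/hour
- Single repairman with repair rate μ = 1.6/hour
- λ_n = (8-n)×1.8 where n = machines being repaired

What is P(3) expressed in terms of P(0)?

P(3)/P(0) = ∏_{i=0}^{3-1} λ_i/μ_{i+1}
= (8-0)×1.8/1.6 × (8-1)×1.8/1.6 × (8-2)×1.8/1.6
= 478.4062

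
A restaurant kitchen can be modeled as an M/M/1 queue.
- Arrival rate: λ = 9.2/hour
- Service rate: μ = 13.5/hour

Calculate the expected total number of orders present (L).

ρ = λ/μ = 9.2/13.5 = 0.6815
For M/M/1: L = λ/(μ-λ)
L = 9.2/(13.5-9.2) = 9.2/4.30
L = 2.1395 orders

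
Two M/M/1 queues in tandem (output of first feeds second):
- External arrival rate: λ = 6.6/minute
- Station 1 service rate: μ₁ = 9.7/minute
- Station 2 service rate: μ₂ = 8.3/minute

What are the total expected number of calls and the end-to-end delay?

By Jackson's theorem, each station behaves as independent M/M/1.
Station 1: ρ₁ = 6.6/9.7 = 0.6804, L₁ = ρ₁/(1-ρ₁) = λ/(μ₁-λ) = 6.6/3.10 = 2.1290
Station 2: ρ₂ = 6.6/8.3 = 0.7952, L₂ = ρ₂/(1-ρ₂) = λ/(μ₂-λ) = 6.6/1.70 = 3.8824
Total: L = L₁ + L₂ = 2.1290 + 3.8824 = 6.0114
W = L/λ = 6.0114/6.6 = 0.9108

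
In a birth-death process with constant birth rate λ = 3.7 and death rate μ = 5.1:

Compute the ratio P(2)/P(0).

For constant rates: P(n)/P(0) = (λ/μ)^n
P(2)/P(0) = (3.7/5.1)^2 = 0.72549^2 = 0.5263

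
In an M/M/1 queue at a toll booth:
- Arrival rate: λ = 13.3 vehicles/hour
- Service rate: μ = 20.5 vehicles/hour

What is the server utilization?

Server utilization: ρ = λ/μ
ρ = 13.3/20.5 = 0.6488
The server is busy 64.88% of the time.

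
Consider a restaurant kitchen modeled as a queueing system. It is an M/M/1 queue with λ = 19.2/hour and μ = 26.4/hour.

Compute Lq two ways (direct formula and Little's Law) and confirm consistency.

Method 1 (direct): Lq = λ²/(μ(μ-λ)) = 368.64/(26.4 × 7.20) = 1.9394

Method 2 (Little's Law):
W = 1/(μ-λ) = 1/7.20 = 0.13889
Wq = W - 1/μ = 0.13889 - 0.037879 = 0.10101
Lq = λWq = 19.2 × 0.10101 = 1.9394 ✔ (matches Method 1)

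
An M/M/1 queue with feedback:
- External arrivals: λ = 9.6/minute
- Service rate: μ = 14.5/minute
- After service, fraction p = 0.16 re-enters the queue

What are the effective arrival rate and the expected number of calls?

Effective arrival rate: λ_eff = λ/(1-p) = 9.6/(1-0.16) = 9.6/0.84 = 11.42857
ρ = λ_eff/μ = 11.42857/14.5 = 0.788177
L = ρ/(1-ρ) = 0.788177/(1-0.788177) = 3.7209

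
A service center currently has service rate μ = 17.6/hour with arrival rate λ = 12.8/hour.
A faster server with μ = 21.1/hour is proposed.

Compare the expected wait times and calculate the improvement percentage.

System 1: ρ₁ = 12.8/17.6 = 0.7273, W₁ = 1/(17.6-12.8) = 0.20833
System 2: ρ₂ = 12.8/21.1 = 0.6066, W₂ = 1/(21.1-12.8) = 0.12048
Improvement: (W₁-W₂)/W₁ = (0.20833-0.12048)/0.20833 = 42.17%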